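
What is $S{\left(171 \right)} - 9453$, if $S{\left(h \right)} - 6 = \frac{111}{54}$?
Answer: $- \frac{170009}{18} \approx -9444.9$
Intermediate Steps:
$S{\left(h \right)} = \frac{145}{18}$ ($S{\left(h \right)} = 6 + \frac{111}{54} = 6 + 111 \cdot \frac{1}{54} = 6 + \frac{37}{18} = \frac{145}{18}$)
$S{\left(171 \right)} - 9453 = \frac{145}{18} - 9453 = - \frac{170009}{18}$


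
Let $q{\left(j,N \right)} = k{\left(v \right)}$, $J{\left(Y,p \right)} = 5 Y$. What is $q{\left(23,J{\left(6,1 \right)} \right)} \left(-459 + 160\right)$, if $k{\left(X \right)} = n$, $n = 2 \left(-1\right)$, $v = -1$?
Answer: $598$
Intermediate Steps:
$n = -2$
$k{\left(X \right)} = -2$
$q{\left(j,N \right)} = -2$
$q{\left(23,J{\left(6,1 \right)} \right)} \left(-459 + 160\right) = - 2 \left(-459 + 160\right) = \left(-2\right) \left(-299\right) = 598$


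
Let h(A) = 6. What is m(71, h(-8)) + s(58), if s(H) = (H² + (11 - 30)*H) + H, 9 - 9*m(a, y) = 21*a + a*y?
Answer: 2108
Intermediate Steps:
m(a, y) = 1 - 7*a/3 - a*y/9 (m(a, y) = 1 - (21*a + a*y)/9 = 1 + (-7*a/3 - a*y/9) = 1 - 7*a/3 - a*y/9)
s(H) = H² - 18*H (s(H) = (H² - 19*H) + H = H² - 18*H)
m(71, h(-8)) + s(58) = (1 - 7/3*71 - ⅑*71*6) + 58*(-18 + 58) = (1 - 497/3 - 142/3) + 58*40 = -212 + 2320 = 2108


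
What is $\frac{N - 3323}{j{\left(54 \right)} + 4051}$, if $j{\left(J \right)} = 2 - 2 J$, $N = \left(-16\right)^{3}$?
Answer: $- \frac{2473}{1315} \approx -1.8806$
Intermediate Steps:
$N = -4096$
$\frac{N - 3323}{j{\left(54 \right)} + 4051} = \frac{-4096 - 3323}{\left(2 - 108\right) + 4051} = - \frac{7419}{\left(2 - 108\right) + 4051} = - \frac{7419}{-106 + 4051} = - \frac{7419}{3945} = \left(-7419\right) \frac{1}{3945} = - \frac{2473}{1315}$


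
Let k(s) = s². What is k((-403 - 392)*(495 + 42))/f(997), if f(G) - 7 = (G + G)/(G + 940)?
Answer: 353030680164825/15553 ≈ 2.2699e+10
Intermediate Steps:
f(G) = 7 + 2*G/(940 + G) (f(G) = 7 + (G + G)/(G + 940) = 7 + (2*G)/(940 + G) = 7 + 2*G/(940 + G))
k((-403 - 392)*(495 + 42))/f(997) = ((-403 - 392)*(495 + 42))²/(((6580 + 9*997)/(940 + 997))) = (-795*537)²/(((6580 + 8973)/1937)) = (-426915)²/(((1/1937)*15553)) = 182256417225/(15553/1937) = 182256417225*(1937/15553) = 353030680164825/15553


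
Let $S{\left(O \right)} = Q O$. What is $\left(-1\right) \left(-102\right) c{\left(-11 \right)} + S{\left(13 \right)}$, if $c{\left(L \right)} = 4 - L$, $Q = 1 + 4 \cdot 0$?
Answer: $1543$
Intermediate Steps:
$Q = 1$ ($Q = 1 + 0 = 1$)
$S{\left(O \right)} = O$ ($S{\left(O \right)} = 1 O = O$)
$\left(-1\right) \left(-102\right) c{\left(-11 \right)} + S{\left(13 \right)} = \left(-1\right) \left(-102\right) \left(4 - -11\right) + 13 = 102 \left(4 + 11\right) + 13 = 102 \cdot 15 + 13 = 1530 + 13 = 1543$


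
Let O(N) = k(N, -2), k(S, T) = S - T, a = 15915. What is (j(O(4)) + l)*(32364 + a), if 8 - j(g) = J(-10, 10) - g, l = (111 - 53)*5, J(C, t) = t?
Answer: 14194026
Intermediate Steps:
O(N) = 2 + N (O(N) = N - 1*(-2) = N + 2 = 2 + N)
l = 290 (l = 58*5 = 290)
j(g) = -2 + g (j(g) = 8 - (10 - g) = 8 + (-10 + g) = -2 + g)
(j(O(4)) + l)*(32364 + a) = ((-2 + (2 + 4)) + 290)*(32364 + 15915) = ((-2 + 6) + 290)*48279 = (4 + 290)*48279 = 294*48279 = 14194026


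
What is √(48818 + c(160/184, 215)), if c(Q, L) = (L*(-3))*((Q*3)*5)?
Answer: √21374222/23 ≈ 201.01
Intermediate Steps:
c(Q, L) = -45*L*Q (c(Q, L) = (-3*L)*((3*Q)*5) = (-3*L)*(15*Q) = -45*L*Q)
√(48818 + c(160/184, 215)) = √(48818 - 45*215*160/184) = √(48818 - 45*215*160*(1/184)) = √(48818 - 45*215*20/23) = √(48818 - 193500/23) = √(929314/23) = √21374222/23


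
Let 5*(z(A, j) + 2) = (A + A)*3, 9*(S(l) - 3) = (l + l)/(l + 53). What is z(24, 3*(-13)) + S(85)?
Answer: 92954/3105 ≈ 29.937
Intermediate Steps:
S(l) = 3 + 2*l/(9*(53 + l)) (S(l) = 3 + ((l + l)/(l + 53))/9 = 3 + ((2*l)/(53 + l))/9 = 3 + (2*l/(53 + l))/9 = 3 + 2*l/(9*(53 + l)))
z(A, j) = -2 + 6*A/5 (z(A, j) = -2 + ((A + A)*3)/5 = -2 + ((2*A)*3)/5 = -2 + (6*A)/5 = -2 + 6*A/5)
z(24, 3*(-13)) + S(85) = (-2 + (6/5)*24) + (1431 + 29*85)/(9*(53 + 85)) = (-2 + 144/5) + (⅑)*(1431 + 2465)/138 = 134/5 + (⅑)*(1/138)*3896 = 134/5 + 1948/621 = 92954/3105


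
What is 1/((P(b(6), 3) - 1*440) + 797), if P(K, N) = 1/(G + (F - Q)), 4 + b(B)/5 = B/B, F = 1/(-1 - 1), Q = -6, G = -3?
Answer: 5/1787 ≈ 0.0027980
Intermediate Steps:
F = -½ (F = 1/(-2) = -½ ≈ -0.50000)
b(B) = -15 (b(B) = -20 + 5*(B/B) = -20 + 5*1 = -20 + 5 = -15)
P(K, N) = ⅖ (P(K, N) = 1/(-3 + (-½ - 1*(-6))) = 1/(-3 + (-½ + 6)) = 1/(-3 + 11/2) = 1/(5/2) = ⅖)
1/((P(b(6), 3) - 1*440) + 797) = 1/((⅖ - 1*440) + 797) = 1/((⅖ - 440) + 797) = 1/(-2198/5 + 797) = 1/(1787/5) = 5/1787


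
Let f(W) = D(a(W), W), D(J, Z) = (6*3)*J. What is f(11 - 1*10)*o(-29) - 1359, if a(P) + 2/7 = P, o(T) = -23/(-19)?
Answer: -178677/133 ≈ -1343.4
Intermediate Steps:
o(T) = 23/19 (o(T) = -23*(-1/19) = 23/19)
a(P) = -2/7 + P
D(J, Z) = 18*J
f(W) = -36/7 + 18*W (f(W) = 18*(-2/7 + W) = -36/7 + 18*W)
f(11 - 1*10)*o(-29) - 1359 = (-36/7 + 18*(11 - 1*10))*(23/19) - 1359 = (-36/7 + 18*(11 - 10))*(23/19) - 1359 = (-36/7 + 18*1)*(23/19) - 1359 = (-36/7 + 18)*(23/19) - 1359 = (90/7)*(23/19) - 1359 = 2070/133 - 1359 = -178677/133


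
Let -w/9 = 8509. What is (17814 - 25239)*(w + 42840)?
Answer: 250526925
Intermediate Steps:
w = -76581 (w = -9*8509 = -76581)
(17814 - 25239)*(w + 42840) = (17814 - 25239)*(-76581 + 42840) = -7425*(-33741) = 250526925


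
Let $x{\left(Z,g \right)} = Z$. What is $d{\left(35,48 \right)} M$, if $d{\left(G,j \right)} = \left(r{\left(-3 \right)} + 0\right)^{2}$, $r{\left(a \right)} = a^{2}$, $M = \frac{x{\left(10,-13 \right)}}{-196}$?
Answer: $- \frac{405}{98} \approx -4.1327$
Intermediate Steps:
$M = - \frac{5}{98}$ ($M = \frac{10}{-196} = 10 \left(- \frac{1}{196}\right) = - \frac{5}{98} \approx -0.05102$)
$d{\left(G,j \right)} = 81$ ($d{\left(G,j \right)} = \left(\left(-3\right)^{2} + 0\right)^{2} = \left(9 + 0\right)^{2} = 9^{2} = 81$)
$d{\left(35,48 \right)} M = 81 \left(- \frac{5}{98}\right) = - \frac{405}{98}$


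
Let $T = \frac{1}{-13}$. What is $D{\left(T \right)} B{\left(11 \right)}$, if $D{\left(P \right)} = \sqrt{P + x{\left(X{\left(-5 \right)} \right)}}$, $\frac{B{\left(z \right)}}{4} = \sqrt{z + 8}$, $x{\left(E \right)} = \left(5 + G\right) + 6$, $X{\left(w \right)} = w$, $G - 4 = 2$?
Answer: $\frac{8 \sqrt{13585}}{13} \approx 71.726$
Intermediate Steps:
$G = 6$ ($G = 4 + 2 = 6$)
$x{\left(E \right)} = 17$ ($x{\left(E \right)} = \left(5 + 6\right) + 6 = 11 + 6 = 17$)
$T = - \frac{1}{13} \approx -0.076923$
$B{\left(z \right)} = 4 \sqrt{8 + z}$ ($B{\left(z \right)} = 4 \sqrt{z + 8} = 4 \sqrt{8 + z}$)
$D{\left(P \right)} = \sqrt{17 + P}$ ($D{\left(P \right)} = \sqrt{P + 17} = \sqrt{17 + P}$)
$D{\left(T \right)} B{\left(11 \right)} = \sqrt{17 - \frac{1}{13}} \cdot 4 \sqrt{8 + 11} = \sqrt{\frac{220}{13}} \cdot 4 \sqrt{19} = \frac{2 \sqrt{715}}{13} \cdot 4 \sqrt{19} = \frac{8 \sqrt{13585}}{13}$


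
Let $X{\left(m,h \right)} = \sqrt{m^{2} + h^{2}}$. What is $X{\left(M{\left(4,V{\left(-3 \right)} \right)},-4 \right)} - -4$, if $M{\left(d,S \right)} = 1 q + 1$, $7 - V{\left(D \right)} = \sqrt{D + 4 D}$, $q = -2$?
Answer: $4 + \sqrt{17} \approx 8.1231$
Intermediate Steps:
$V{\left(D \right)} = 7 - \sqrt{5} \sqrt{D}$ ($V{\left(D \right)} = 7 - \sqrt{D + 4 D} = 7 - \sqrt{5 D} = 7 - \sqrt{5} \sqrt{D}$)
$M{\left(d,S \right)} = -1$ ($M{\left(d,S \right)} = 1 \left(-2\right) + 1 = -2 + 1 = -1$)
$X{\left(m,h \right)} = \sqrt{h^{2} + m^{2}}$
$X{\left(M{\left(4,V{\left(-3 \right)} \right)},-4 \right)} - -4 = \sqrt{\left(-4\right)^{2} + \left(-1\right)^{2}} - -4 = \sqrt{16 + 1} + 4 = \sqrt{17} + 4 = 4 + \sqrt{17}$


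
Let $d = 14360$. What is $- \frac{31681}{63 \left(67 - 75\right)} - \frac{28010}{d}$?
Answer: $\frac{11020553}{180936} \approx 60.909$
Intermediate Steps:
$- \frac{31681}{63 \left(67 - 75\right)} - \frac{28010}{d} = - \frac{31681}{63 \left(67 - 75\right)} - \frac{28010}{14360} = - \frac{31681}{63 \left(-8\right)} - \frac{2801}{1436} = - \frac{31681}{-504} - \frac{2801}{1436} = \left(-31681\right) \left(- \frac{1}{504}\right) - \frac{2801}{1436} = \frac{31681}{504} - \frac{2801}{1436} = \frac{11020553}{180936}$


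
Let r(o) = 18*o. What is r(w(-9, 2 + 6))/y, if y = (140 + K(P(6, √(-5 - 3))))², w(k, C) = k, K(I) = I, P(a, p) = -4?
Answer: -81/9248 ≈ -0.0087586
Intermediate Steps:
y = 18496 (y = (140 - 4)² = 136² = 18496)
r(w(-9, 2 + 6))/y = (18*(-9))/18496 = -162*1/18496 = -81/9248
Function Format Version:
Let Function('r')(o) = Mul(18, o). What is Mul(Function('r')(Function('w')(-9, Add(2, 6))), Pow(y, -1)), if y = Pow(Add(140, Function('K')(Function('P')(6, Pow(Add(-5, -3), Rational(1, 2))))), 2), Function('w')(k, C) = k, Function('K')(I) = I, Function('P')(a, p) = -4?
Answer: Rational(-81, 9248) ≈ -0.0087586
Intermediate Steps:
y = 18496 (y = Pow(Add(140, -4), 2) = Pow(136, 2) = 18496)
Mul(Function('r')(Function('w')(-9, Add(2, 6))), Pow(y, -1)) = Mul(Mul(18, -9), Pow(18496, -1)) = Mul(-162, Rational(1, 18496)) = Rational(-81, 9248)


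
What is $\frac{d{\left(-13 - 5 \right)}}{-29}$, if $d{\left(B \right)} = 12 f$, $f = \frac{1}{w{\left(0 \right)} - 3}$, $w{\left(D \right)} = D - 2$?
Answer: $\frac{12}{145} \approx 0.082759$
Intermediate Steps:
$w{\left(D \right)} = -2 + D$
$f = - \frac{1}{5}$ ($f = \frac{1}{\left(-2 + 0\right) - 3} = \frac{1}{-2 - 3} = \frac{1}{-5} = - \frac{1}{5} \approx -0.2$)
$d{\left(B \right)} = - \frac{12}{5}$ ($d{\left(B \right)} = 12 \left(- \frac{1}{5}\right) = - \frac{12}{5}$)
$\frac{d{\left(-13 - 5 \right)}}{-29} = \frac{1}{-29} \left(- \frac{12}{5}\right) = \left(- \frac{1}{29}\right) \left(- \frac{12}{5}\right) = \frac{12}{145}$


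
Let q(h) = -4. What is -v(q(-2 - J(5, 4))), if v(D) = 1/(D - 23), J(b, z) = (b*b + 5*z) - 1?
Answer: 1/27 ≈ 0.037037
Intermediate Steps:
J(b, z) = -1 + b**2 + 5*z (J(b, z) = (b**2 + 5*z) - 1 = -1 + b**2 + 5*z)
v(D) = 1/(-23 + D)
-v(q(-2 - J(5, 4))) = -1/(-23 - 4) = -1/(-27) = -1*(-1/27) = 1/27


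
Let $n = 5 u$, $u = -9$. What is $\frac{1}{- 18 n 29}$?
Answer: $\frac{1}{23490} \approx 4.2571 \cdot 10^{-5}$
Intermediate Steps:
$n = -45$ ($n = 5 \left(-9\right) = -45$)
$\frac{1}{- 18 n 29} = \frac{1}{\left(-18\right) \left(-45\right) 29} = \frac{1}{810 \cdot 29} = \frac{1}{23490}$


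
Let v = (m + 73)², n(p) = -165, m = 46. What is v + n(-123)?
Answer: 13996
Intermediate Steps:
v = 14161 (v = (46 + 73)² = 119² = 14161)
v + n(-123) = 14161 - 165 = 13996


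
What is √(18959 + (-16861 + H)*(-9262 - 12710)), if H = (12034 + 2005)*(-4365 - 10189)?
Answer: √4489768759883 ≈ 2.1189e+6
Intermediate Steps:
H = -204323606 (H = 14039*(-14554) = -204323606)
√(18959 + (-16861 + H)*(-9262 - 12710)) = √(18959 + (-16861 - 204323606)*(-9262 - 12710)) = √(18959 - 204340467*(-21972)) = √(18959 + 4489768740924) = √4489768759883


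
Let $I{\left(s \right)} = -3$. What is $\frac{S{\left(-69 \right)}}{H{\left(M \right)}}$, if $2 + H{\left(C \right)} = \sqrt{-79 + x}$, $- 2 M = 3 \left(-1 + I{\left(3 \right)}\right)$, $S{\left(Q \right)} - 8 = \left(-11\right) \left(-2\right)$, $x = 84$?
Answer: $60 + 30 \sqrt{5} \approx 127.08$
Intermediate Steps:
$S{\left(Q \right)} = 30$ ($S{\left(Q \right)} = 8 - -22 = 8 + 22 = 30$)
$M = 6$ ($M = - \frac{3 \left(-1 - 3\right)}{2} = - \frac{3 \left(-4\right)}{2} = \left(- \frac{1}{2}\right) \left(-12\right) = 6$)
$H{\left(C \right)} = -2 + \sqrt{5}$ ($H{\left(C \right)} = -2 + \sqrt{-79 + 84} = -2 + \sqrt{5}$)
$\frac{S{\left(-69 \right)}}{H{\left(M \right)}} = \frac{30}{-2 + \sqrt{5}}$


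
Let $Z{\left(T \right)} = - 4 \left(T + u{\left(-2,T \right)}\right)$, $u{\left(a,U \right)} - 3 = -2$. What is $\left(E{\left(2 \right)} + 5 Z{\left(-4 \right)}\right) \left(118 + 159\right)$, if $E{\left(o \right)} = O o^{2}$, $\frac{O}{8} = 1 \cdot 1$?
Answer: $25484$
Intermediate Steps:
$u{\left(a,U \right)} = 1$ ($u{\left(a,U \right)} = 3 - 2 = 1$)
$O = 8$ ($O = 8 \cdot 1 \cdot 1 = 8 \cdot 1 = 8$)
$Z{\left(T \right)} = -4 - 4 T$ ($Z{\left(T \right)} = - 4 \left(T + 1\right) = - 4 \left(1 + T\right) = -4 - 4 T$)
$E{\left(o \right)} = 8 o^{2}$
$\left(E{\left(2 \right)} + 5 Z{\left(-4 \right)}\right) \left(118 + 159\right) = \left(8 \cdot 2^{2} + 5 \left(-4 - -16\right)\right) \left(118 + 159\right) = \left(8 \cdot 4 + 5 \left(-4 + 16\right)\right) 277 = \left(32 + 5 \cdot 12\right) 277 = \left(32 + 60\right) 277 = 92 \cdot 277 = 25484$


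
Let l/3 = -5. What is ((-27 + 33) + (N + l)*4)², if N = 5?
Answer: 1156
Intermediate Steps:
l = -15 (l = 3*(-5) = -15)
((-27 + 33) + (N + l)*4)² = ((-27 + 33) + (5 - 15)*4)² = (6 - 10*4)² = (6 - 40)² = (-34)² = 1156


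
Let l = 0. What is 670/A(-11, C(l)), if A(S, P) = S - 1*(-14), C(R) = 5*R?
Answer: 670/3 ≈ 223.33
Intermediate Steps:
A(S, P) = 14 + S (A(S, P) = S + 14 = 14 + S)
670/A(-11, C(l)) = 670/(14 - 11) = 670/3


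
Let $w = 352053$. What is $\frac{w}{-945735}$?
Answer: $- \frac{117351}{315245} \approx -0.37225$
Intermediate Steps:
$\frac{w}{-945735} = \frac{352053}{-945735} = 352053 \left(- \frac{1}{945735}\right) = - \frac{117351}{315245}$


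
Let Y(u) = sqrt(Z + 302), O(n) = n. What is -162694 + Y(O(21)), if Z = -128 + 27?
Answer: -162694 + sqrt(201) ≈ -1.6268e+5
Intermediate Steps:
Z = -101
Y(u) = sqrt(201) (Y(u) = sqrt(-101 + 302) = sqrt(201))
-162694 + Y(O(21)) = -162694 + sqrt(201)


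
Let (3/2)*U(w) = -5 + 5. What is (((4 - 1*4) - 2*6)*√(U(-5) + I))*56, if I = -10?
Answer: -672*I*√10 ≈ -2125.1*I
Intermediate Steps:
U(w) = 0 (U(w) = 2*(-5 + 5)/3 = (⅔)*0 = 0)
(((4 - 1*4) - 2*6)*√(U(-5) + I))*56 = (((4 - 1*4) - 2*6)*√(0 - 10))*56 = (((4 - 4) - 12)*√(-10))*56 = ((0 - 12)*(I*√10))*56 = -12*I*√10*56 = -672*I*√10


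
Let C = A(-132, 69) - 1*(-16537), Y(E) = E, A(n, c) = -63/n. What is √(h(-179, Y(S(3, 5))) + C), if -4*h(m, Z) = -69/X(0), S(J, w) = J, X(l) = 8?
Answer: √128082922/88 ≈ 128.61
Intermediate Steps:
C = 727649/44 (C = -63/(-132) - 1*(-16537) = -63*(-1/132) + 16537 = 21/44 + 16537 = 727649/44 ≈ 16537.)
h(m, Z) = 69/32 (h(m, Z) = -(-69)/(4*8) = -¼*(-69/8) = 69/32)
√(h(-179, Y(S(3, 5))) + C) = √(69/32 + 727649/44) = √(5821951/352) = √128082922/88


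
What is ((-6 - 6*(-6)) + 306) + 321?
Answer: 657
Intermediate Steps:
((-6 - 6*(-6)) + 306) + 321 = ((-6 + 36) + 306) + 321 = (30 + 306) + 321 = 336 + 321 = 657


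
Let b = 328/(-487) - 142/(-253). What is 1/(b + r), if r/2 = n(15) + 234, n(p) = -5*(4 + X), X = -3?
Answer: 123211/56416808 ≈ 0.0021839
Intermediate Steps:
n(p) = -5 (n(p) = -5*(4 - 3) = -5*1 = -5)
r = 458 (r = 2*(-5 + 234) = 2*229 = 458)
b = -13830/123211 (b = 328*(-1/487) - 142*(-1/253) = -328/487 + 142/253 = -13830/123211 ≈ -0.11225)
1/(b + r) = 1/(-13830/123211 + 458) = 1/(56416808/123211) = 123211/56416808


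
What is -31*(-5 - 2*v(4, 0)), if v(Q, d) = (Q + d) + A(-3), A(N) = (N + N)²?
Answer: 2635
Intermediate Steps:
A(N) = 4*N² (A(N) = (2*N)² = 4*N²)
v(Q, d) = 36 + Q + d (v(Q, d) = (Q + d) + 4*(-3)² = (Q + d) + 4*9 = (Q + d) + 36 = 36 + Q + d)
-31*(-5 - 2*v(4, 0)) = -31*(-5 - 2*(36 + 4 + 0)) = -31*(-5 - 2*40) = -31*(-5 - 80) = -31*(-85) = 2635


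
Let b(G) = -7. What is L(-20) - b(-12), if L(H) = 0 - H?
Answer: 27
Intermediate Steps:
L(H) = -H
L(-20) - b(-12) = -1*(-20) - 1*(-7) = 20 + 7 = 27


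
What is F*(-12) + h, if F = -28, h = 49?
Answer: 385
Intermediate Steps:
F*(-12) + h = -28*(-12) + 49 = 336 + 49 = 385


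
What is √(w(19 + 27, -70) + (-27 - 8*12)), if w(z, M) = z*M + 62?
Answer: I*√3281 ≈ 57.28*I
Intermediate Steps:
w(z, M) = 62 + M*z (w(z, M) = M*z + 62 = 62 + M*z)
√(w(19 + 27, -70) + (-27 - 8*12)) = √((62 - 70*(19 + 27)) + (-27 - 8*12)) = √((62 - 70*46) + (-27 - 96)) = √((62 - 3220) - 123) = √(-3158 - 123) = √(-3281) = I*√3281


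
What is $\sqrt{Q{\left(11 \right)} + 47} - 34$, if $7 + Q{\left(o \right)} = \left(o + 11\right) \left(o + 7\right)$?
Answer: $-34 + 2 \sqrt{109} \approx -13.119$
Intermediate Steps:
$Q{\left(o \right)} = -7 + \left(7 + o\right) \left(11 + o\right)$ ($Q{\left(o \right)} = -7 + \left(o + 11\right) \left(o + 7\right) = -7 + \left(11 + o\right) \left(7 + o\right) = -7 + \left(7 + o\right) \left(11 + o\right)$)
$\sqrt{Q{\left(11 \right)} + 47} - 34 = \sqrt{\left(70 + 11^{2} + 18 \cdot 11\right) + 47} - 34 = \sqrt{\left(70 + 121 + 198\right) + 47} - 34 = \sqrt{389 + 47} - 34 = \sqrt{436} - 34 = 2 \sqrt{109} - 34 = -34 + 2 \sqrt{109}$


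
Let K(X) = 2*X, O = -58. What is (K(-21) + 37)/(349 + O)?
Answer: -5/291 ≈ -0.017182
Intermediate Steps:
(K(-21) + 37)/(349 + O) = (2*(-21) + 37)/(349 - 58) = (-42 + 37)/291 = -5*1/291 = -5/291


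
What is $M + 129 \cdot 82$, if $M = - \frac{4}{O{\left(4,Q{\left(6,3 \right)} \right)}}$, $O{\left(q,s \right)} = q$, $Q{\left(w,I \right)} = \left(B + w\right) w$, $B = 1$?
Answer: $10577$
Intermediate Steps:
$Q{\left(w,I \right)} = w \left(1 + w\right)$ ($Q{\left(w,I \right)} = \left(1 + w\right) w = w \left(1 + w\right)$)
$M = -1$ ($M = - \frac{4}{4} = \left(-4\right) \frac{1}{4} = -1$)
$M + 129 \cdot 82 = -1 + 129 \cdot 82 = -1 + 10578 = 10577$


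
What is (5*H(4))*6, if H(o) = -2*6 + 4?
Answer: -240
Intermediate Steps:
H(o) = -8 (H(o) = -12 + 4 = -8)
(5*H(4))*6 = (5*(-8))*6 = -40*6 = -240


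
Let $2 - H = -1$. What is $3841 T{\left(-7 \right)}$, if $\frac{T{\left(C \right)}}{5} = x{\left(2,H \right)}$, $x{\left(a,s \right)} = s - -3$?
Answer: $115230$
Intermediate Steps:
$H = 3$ ($H = 2 - -1 = 2 + 1 = 3$)
$x{\left(a,s \right)} = 3 + s$ ($x{\left(a,s \right)} = s + 3 = 3 + s$)
$T{\left(C \right)} = 30$ ($T{\left(C \right)} = 5 \left(3 + 3\right) = 5 \cdot 6 = 30$)
$3841 T{\left(-7 \right)} = 3841 \cdot 30 = 115230$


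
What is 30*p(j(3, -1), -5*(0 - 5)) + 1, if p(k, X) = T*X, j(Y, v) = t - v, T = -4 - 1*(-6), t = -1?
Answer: 1501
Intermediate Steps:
T = 2 (T = -4 + 6 = 2)
j(Y, v) = -1 - v
p(k, X) = 2*X
30*p(j(3, -1), -5*(0 - 5)) + 1 = 30*(2*(-5*(0 - 5))) + 1 = 30*(2*(-5*(-5))) + 1 = 30*(2*25) + 1 = 30*50 + 1 = 1500 + 1 = 1501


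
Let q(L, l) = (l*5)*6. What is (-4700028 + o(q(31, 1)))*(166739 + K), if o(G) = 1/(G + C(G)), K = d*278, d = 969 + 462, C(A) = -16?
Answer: -5306867334541/2 ≈ -2.6534e+12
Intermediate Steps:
d = 1431
q(L, l) = 30*l (q(L, l) = (5*l)*6 = 30*l)
K = 397818 (K = 1431*278 = 397818)
o(G) = 1/(-16 + G) (o(G) = 1/(G - 16) = 1/(-16 + G))
(-4700028 + o(q(31, 1)))*(166739 + K) = (-4700028 + 1/(-16 + 30*1))*(166739 + 397818) = (-4700028 + 1/(-16 + 30))*564557 = (-4700028 + 1/14)*564557 = -65800391/14*564557 = -5306867334541/2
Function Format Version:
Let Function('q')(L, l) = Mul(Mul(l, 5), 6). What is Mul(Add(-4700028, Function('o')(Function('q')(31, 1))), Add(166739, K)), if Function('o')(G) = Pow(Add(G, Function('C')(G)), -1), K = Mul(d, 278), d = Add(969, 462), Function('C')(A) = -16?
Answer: Rational(-5306867334541, 2) ≈ -2.6534e+12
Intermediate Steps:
d = 1431
Function('q')(L, l) = Mul(30, l) (Function('q')(L, l) = Mul(Mul(5, l), 6) = Mul(30, l))
K = 397818 (K = Mul(1431, 278) = 397818)
Function('o')(G) = Pow(Add(-16, G), -1) (Function('o')(G) = Pow(Add(G, -16), -1) = Pow(Add(-16, G), -1))
Mul(Add(-4700028, Function('o')(Function('q')(31, 1))), Add(166739, K)) = Mul(Add(-4700028, Pow(Add(-16, Mul(30, 1)), -1)), Add(166739, 397818)) = Mul(Add(-4700028, Pow(Add(-16, 30), -1)), 564557) = Mul(Add(-4700028, Pow(14, -1)), 564557) = Mul(Add(-4700028, Rational(1, 14)), 564557) = Mul(Rational(-65800391, 14), 564557) = Rational(-5306867334541, 2)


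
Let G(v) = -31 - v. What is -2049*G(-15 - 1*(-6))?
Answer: 45078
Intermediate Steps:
-2049*G(-15 - 1*(-6)) = -2049*(-31 - (-15 - 1*(-6))) = -2049*(-31 - (-15 + 6)) = -2049*(-31 - 1*(-9)) = -2049*(-31 + 9) = -2049*(-22) = 45078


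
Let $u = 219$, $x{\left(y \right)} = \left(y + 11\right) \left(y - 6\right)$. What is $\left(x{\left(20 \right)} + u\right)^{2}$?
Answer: $426409$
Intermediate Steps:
$x{\left(y \right)} = \left(-6 + y\right) \left(11 + y\right)$ ($x{\left(y \right)} = \left(11 + y\right) \left(-6 + y\right) = \left(-6 + y\right) \left(11 + y\right)$)
$\left(x{\left(20 \right)} + u\right)^{2} = \left(\left(-66 + 20^{2} + 5 \cdot 20\right) + 219\right)^{2} = \left(\left(-66 + 400 + 100\right) + 219\right)^{2} = \left(434 + 219\right)^{2} = 653^{2} = 426409$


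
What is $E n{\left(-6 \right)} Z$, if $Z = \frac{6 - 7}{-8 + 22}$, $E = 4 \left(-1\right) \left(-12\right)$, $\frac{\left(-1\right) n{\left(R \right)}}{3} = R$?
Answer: $- \frac{432}{7} \approx -61.714$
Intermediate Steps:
$n{\left(R \right)} = - 3 R$
$E = 48$ ($E = \left(-4\right) \left(-12\right) = 48$)
$Z = - \frac{1}{14} \approx -0.071429$
$E n{\left(-6 \right)} Z = 48 \left(\left(-3\right) \left(-6\right)\right) \left(- \frac{1}{14}\right) = 48 \cdot 18 \left(- \frac{1}{14}\right) = 864 \left(- \frac{1}{14}\right) = - \frac{432}{7}$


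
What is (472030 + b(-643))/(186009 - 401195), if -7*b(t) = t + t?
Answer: -1652748/753151 ≈ -2.1944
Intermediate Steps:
b(t) = -2*t/7 (b(t) = -(t + t)/7 = -2*t/7)
(472030 + b(-643))/(186009 - 401195) = (472030 - 2/7*(-643))/(186009 - 401195) = (472030 + 1286/7)/(-215186) = (3305496/7)*(-1/215186) = -1652748/753151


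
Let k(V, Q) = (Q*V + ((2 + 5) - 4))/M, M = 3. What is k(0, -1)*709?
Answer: 709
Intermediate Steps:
k(V, Q) = 1 + Q*V/3 (k(V, Q) = (Q*V + ((2 + 5) - 4))/3 = (Q*V + (7 - 4))*(⅓) = (Q*V + 3)*(⅓) = (3 + Q*V)*(⅓) = 1 + Q*V/3)
k(0, -1)*709 = (1 + (⅓)*(-1)*0)*709 = (1 + 0)*709 = 1*709 = 709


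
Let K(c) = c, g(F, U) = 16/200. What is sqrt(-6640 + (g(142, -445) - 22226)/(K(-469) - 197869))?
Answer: 4*I*sqrt(102031117599859)/495845 ≈ 81.485*I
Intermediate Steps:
g(F, U) = 2/25 (g(F, U) = 16*(1/200) = 2/25)
sqrt(-6640 + (g(142, -445) - 22226)/(K(-469) - 197869)) = sqrt(-6640 + (2/25 - 22226)/(-469 - 197869)) = sqrt(-6640 - 555648/25/(-198338)) = sqrt(-6640 - 555648/25*(-1/198338)) = sqrt(-6640 + 277824/2479225) = sqrt(-16461776176/2479225) = 4*I*sqrt(102031117599859)/495845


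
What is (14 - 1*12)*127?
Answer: 254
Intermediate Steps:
(14 - 1*12)*127 = (14 - 12)*127 = 2*127 = 254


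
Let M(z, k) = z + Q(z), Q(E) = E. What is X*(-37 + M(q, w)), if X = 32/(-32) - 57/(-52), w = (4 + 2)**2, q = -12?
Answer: -305/52 ≈ -5.8654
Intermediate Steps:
w = 36 (w = 6**2 = 36)
M(z, k) = 2*z (M(z, k) = z + z = 2*z)
X = 5/52 (X = 32*(-1/32) - 57*(-1/52) = -1 + 57/52 = 5/52 ≈ 0.096154)
X*(-37 + M(q, w)) = 5*(-37 + 2*(-12))/52 = 5*(-37 - 24)/52 = (5/52)*(-61) = -305/52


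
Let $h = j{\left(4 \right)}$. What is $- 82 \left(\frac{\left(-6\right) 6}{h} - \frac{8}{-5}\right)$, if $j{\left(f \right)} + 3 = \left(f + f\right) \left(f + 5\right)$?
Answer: $- \frac{10168}{115} \approx -88.417$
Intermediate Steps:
$j{\left(f \right)} = -3 + 2 f \left(5 + f\right)$ ($j{\left(f \right)} = -3 + \left(f + f\right) \left(f + 5\right) = -3 + 2 f \left(5 + f\right)$)
$h = 69$ ($h = -3 + 2 \cdot 4^{2} + 10 \cdot 4 = -3 + 2 \cdot 16 + 40 = -3 + 32 + 40 = 69$)
$- 82 \left(\frac{\left(-6\right) 6}{h} - \frac{8}{-5}\right) = - 82 \left(\frac{\left(-6\right) 6}{69} - \frac{8}{-5}\right) = - 82 \left(\left(-36\right) \frac{1}{69} - - \frac{8}{5}\right) = - 82 \left(- \frac{12}{23} + \frac{8}{5}\right) = \left(-82\right) \frac{124}{115} = - \frac{10168}{115}$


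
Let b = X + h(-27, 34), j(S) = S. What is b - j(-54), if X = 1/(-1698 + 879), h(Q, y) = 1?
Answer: 45044/819 ≈ 54.999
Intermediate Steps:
X = -1/819 (X = 1/(-819) = -1/819 ≈ -0.0012210)
b = 818/819 (b = -1/819 + 1 = 818/819 ≈ 0.99878)
b - j(-54) = 818/819 - 1*(-54) = 818/819 + 54 = 45044/819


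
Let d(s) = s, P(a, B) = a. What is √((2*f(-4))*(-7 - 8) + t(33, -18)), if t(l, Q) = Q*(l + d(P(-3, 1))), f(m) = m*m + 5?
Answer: 3*I*√130 ≈ 34.205*I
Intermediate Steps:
f(m) = 5 + m² (f(m) = m² + 5 = 5 + m²)
t(l, Q) = Q*(-3 + l) (t(l, Q) = Q*(l - 3) = Q*(-3 + l))
√((2*f(-4))*(-7 - 8) + t(33, -18)) = √((2*(5 + (-4)²))*(-7 - 8) - 18*(-3 + 33)) = √((2*(5 + 16))*(-15) - 18*30) = √((2*21)*(-15) - 540) = √(42*(-15) - 540) = √(-630 - 540) = √(-1170) = 3*I*√130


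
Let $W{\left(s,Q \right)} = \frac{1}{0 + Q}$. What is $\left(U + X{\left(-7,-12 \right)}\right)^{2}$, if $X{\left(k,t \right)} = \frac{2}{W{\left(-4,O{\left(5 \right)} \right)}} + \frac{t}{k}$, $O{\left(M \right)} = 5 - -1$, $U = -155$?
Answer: $\frac{978121}{49} \approx 19962.0$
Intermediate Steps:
$O{\left(M \right)} = 6$ ($O{\left(M \right)} = 5 + 1 = 6$)
$W{\left(s,Q \right)} = \frac{1}{Q}$
$X{\left(k,t \right)} = 12 + \frac{t}{k}$ ($X{\left(k,t \right)} = \frac{2}{\frac{1}{6}} + \frac{t}{k} = 2 \frac{1}{\frac{1}{6}} + \frac{t}{k} = 2 \cdot 6 + \frac{t}{k} = 12 + \frac{t}{k}$)
$\left(U + X{\left(-7,-12 \right)}\right)^{2} = \left(-155 + \left(12 - \frac{12}{-7}\right)\right)^{2} = \left(-155 + \left(12 - - \frac{12}{7}\right)\right)^{2} = \left(-155 + \left(12 + \frac{12}{7}\right)\right)^{2} = \left(-155 + \frac{96}{7}\right)^{2} = \left(- \frac{989}{7}\right)^{2} = \frac{978121}{49}$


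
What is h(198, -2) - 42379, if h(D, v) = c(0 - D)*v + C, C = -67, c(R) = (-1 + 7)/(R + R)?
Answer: -1400717/33 ≈ -42446.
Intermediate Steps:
c(R) = 3/R (c(R) = 6/((2*R)) = 6*(1/(2*R)) = 3/R)
h(D, v) = -67 - 3*v/D (h(D, v) = (3/(0 - D))*v - 67 = (3/((-D)))*v - 67 = (3*(-1/D))*v - 67 = (-3/D)*v - 67 = -3*v/D - 67 = -67 - 3*v/D)
h(198, -2) - 42379 = (-67 - 3*(-2)/198) - 42379 = (-67 - 3*(-2)*1/198) - 42379 = (-67 + 1/33) - 42379 = -2210/33 - 42379 = -1400717/33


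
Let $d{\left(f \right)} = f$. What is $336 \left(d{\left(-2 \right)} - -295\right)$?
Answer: $98448$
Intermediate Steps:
$336 \left(d{\left(-2 \right)} - -295\right) = 336 \left(-2 - -295\right) = 336 \left(-2 + 295\right) = 336 \cdot 293 = 98448$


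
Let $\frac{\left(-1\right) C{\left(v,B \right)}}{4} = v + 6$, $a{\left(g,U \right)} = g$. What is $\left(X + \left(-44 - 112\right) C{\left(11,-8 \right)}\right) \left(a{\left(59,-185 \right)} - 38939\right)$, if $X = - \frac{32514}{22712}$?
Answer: $- \frac{1170756416520}{2839} \approx -4.1238 \cdot 10^{8}$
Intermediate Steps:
$C{\left(v,B \right)} = -24 - 4 v$ ($C{\left(v,B \right)} = - 4 \left(v + 6\right) = - 4 \left(6 + v\right) = -24 - 4 v$)
$X = - \frac{16257}{11356}$ ($X = \left(-32514\right) \frac{1}{22712} = - \frac{16257}{11356} \approx -1.4316$)
$\left(X + \left(-44 - 112\right) C{\left(11,-8 \right)}\right) \left(a{\left(59,-185 \right)} - 38939\right) = \left(- \frac{16257}{11356} + \left(-44 - 112\right) \left(-24 - 44\right)\right) \left(59 - 38939\right) = \left(- \frac{16257}{11356} - 156 \left(-24 - 44\right)\right) \left(-38880\right) = \left(- \frac{16257}{11356} - -10608\right) \left(-38880\right) = \left(- \frac{16257}{11356} + 10608\right) \left(-38880\right) = \frac{120448191}{11356} \left(-38880\right) = - \frac{1170756416520}{2839}$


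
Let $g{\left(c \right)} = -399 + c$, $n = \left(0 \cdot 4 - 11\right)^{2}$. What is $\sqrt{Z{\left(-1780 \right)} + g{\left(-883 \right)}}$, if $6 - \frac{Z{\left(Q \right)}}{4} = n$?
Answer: $i \sqrt{1742} \approx 41.737 i$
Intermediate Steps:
$n = 121$ ($n = \left(0 - 11\right)^{2} = \left(-11\right)^{2} = 121$)
$Z{\left(Q \right)} = -460$ ($Z{\left(Q \right)} = 24 - 484 = -460$)
$\sqrt{Z{\left(-1780 \right)} + g{\left(-883 \right)}} = \sqrt{-460 - 1282} = \sqrt{-1742} = i \sqrt{1742}$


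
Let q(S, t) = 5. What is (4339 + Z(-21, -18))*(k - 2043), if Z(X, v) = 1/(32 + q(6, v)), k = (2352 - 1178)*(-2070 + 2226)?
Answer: 29074678944/37 ≈ 7.8580e+8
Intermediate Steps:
k = 183144 (k = 1174*156 = 183144)
Z(X, v) = 1/37 (Z(X, v) = 1/(32 + 5) = 1/37)
(4339 + Z(-21, -18))*(k - 2043) = (4339 + 1/37)*(183144 - 2043) = (160544/37)*181101 = 29074678944/37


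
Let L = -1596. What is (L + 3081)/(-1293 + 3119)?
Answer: 135/166 ≈ 0.81325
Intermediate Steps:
(L + 3081)/(-1293 + 3119) = (-1596 + 3081)/(-1293 + 3119) = 1485/1826 = 1485*(1/1826) = 135/166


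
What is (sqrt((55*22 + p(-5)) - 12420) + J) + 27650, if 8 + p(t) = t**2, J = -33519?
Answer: -5869 + I*sqrt(11193) ≈ -5869.0 + 105.8*I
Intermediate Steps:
p(t) = -8 + t**2
(sqrt((55*22 + p(-5)) - 12420) + J) + 27650 = (sqrt((55*22 + (-8 + (-5)**2)) - 12420) - 33519) + 27650 = (sqrt((1210 + (-8 + 25)) - 12420) - 33519) + 27650 = (sqrt((1210 + 17) - 12420) - 33519) + 27650 = (sqrt(1227 - 12420) - 33519) + 27650 = (sqrt(-11193) - 33519) + 27650 = (I*sqrt(11193) - 33519) + 27650 = (-33519 + I*sqrt(11193)) + 27650 = -5869 + I*sqrt(11193)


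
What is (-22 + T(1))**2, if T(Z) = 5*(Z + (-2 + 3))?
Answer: 144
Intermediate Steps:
T(Z) = 5 + 5*Z (T(Z) = 5*(Z + 1) = 5*(1 + Z) = 5 + 5*Z)
(-22 + T(1))**2 = (-22 + (5 + 5*1))**2 = (-22 + (5 + 5))**2 = (-22 + 10)**2 = (-12)**2 = 144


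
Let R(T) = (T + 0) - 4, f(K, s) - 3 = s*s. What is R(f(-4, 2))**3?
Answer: 27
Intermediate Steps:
f(K, s) = 3 + s**2 (f(K, s) = 3 + s*s = 3 + s**2)
R(T) = -4 + T (R(T) = T - 4 = -4 + T)
R(f(-4, 2))**3 = (-4 + (3 + 2**2))**3 = (-4 + (3 + 4))**3 = (-4 + 7)**3 = 3**3 = 27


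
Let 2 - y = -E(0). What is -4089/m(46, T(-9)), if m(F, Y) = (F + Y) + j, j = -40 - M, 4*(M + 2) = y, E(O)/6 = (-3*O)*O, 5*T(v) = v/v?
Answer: -40890/77 ≈ -531.04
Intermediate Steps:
T(v) = 1/5 (T(v) = (v/v)/5 = (1/5)*1 = 1/5)
E(O) = -18*O**2 (E(O) = 6*((-3*O)*O) = 6*(-3*O**2) = -18*O**2)
y = 2 (y = 2 - (-1)*(-18*0**2) = 2 - (-1)*(-18*0) = 2 - (-1)*0 = 2 - 1*0 = 2 + 0 = 2)
M = -3/2 (M = -2 + (1/4)*2 = -2 + 1/2 = -3/2 ≈ -1.5000)
j = -77/2 (j = -40 - 1*(-3/2) = -40 + 3/2 = -77/2 ≈ -38.500)
m(F, Y) = -77/2 + F + Y (m(F, Y) = (F + Y) - 77/2 = -77/2 + F + Y)
-4089/m(46, T(-9)) = -4089/(-77/2 + 46 + 1/5) = -4089/77/10 = -4089*10/77 = -40890/77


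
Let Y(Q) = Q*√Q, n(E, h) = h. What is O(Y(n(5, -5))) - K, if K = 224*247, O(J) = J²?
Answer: -55453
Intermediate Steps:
Y(Q) = Q^(3/2)
K = 55328
O(Y(n(5, -5))) - K = ((-5)^(3/2))² - 1*55328 = (-5*I*√5)² - 55328 = -125 - 55328 = -55453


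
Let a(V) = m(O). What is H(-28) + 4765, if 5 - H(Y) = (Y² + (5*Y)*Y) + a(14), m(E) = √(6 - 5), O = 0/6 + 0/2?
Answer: 65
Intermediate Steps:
O = 0 (O = 0*(⅙) + 0*(½) = 0 + 0 = 0)
m(E) = 1 (m(E) = √1 = 1)
a(V) = 1
H(Y) = 4 - 6*Y² (H(Y) = 5 - ((Y² + (5*Y)*Y) + 1) = 5 - ((Y² + 5*Y²) + 1) = 5 - (6*Y² + 1) = 5 - (1 + 6*Y²) = 5 + (-1 - 6*Y²) = 4 - 6*Y²)
H(-28) + 4765 = (4 - 6*(-28)²) + 4765 = (4 - 6*784) + 4765 = (4 - 4704) + 4765 = -4700 + 4765 = 65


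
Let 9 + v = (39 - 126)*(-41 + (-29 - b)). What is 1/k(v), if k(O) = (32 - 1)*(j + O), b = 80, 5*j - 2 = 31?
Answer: 5/2022378 ≈ 2.4723e-6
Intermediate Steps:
j = 33/5 (j = ⅖ + (⅕)*31 = ⅖ + 31/5 = 33/5 ≈ 6.6000)
v = 13041 (v = -9 + (39 - 126)*(-41 + (-29 - 1*80)) = -9 - 87*(-41 + (-29 - 80)) = -9 - 87*(-41 - 109) = -9 - 87*(-150) = -9 + 13050 = 13041)
k(O) = 1023/5 + 31*O (k(O) = (32 - 1)*(33/5 + O) = 31*(33/5 + O) = 1023/5 + 31*O)
1/k(v) = 1/(1023/5 + 31*13041) = 1/(1023/5 + 404271) = 1/(2022378/5) = 5/2022378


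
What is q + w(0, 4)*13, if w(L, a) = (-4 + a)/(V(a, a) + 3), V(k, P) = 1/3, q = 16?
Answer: 16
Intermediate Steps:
V(k, P) = ⅓
w(L, a) = -6/5 + 3*a/10 (w(L, a) = (-4 + a)/(⅓ + 3) = (-4 + a)/(10/3) = (-4 + a)*(3/10) = -6/5 + 3*a/10)
q + w(0, 4)*13 = 16 + (-6/5 + (3/10)*4)*13 = 16 + (-6/5 + 6/5)*13 = 16 + 0*13 = 16 + 0 = 16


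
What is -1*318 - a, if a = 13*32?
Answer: -734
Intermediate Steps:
a = 416
-1*318 - a = -1*318 - 1*416 = -318 - 416 = -734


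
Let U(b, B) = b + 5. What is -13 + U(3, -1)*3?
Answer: 11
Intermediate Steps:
U(b, B) = 5 + b
-13 + U(3, -1)*3 = -13 + (5 + 3)*3 = -13 + 8*3 = -13 + 24 = 11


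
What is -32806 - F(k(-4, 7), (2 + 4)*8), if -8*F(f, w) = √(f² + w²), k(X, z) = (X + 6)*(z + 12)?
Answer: -32806 + √937/4 ≈ -32798.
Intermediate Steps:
k(X, z) = (6 + X)*(12 + z)
F(f, w) = -√(f² + w²)/8
-32806 - F(k(-4, 7), (2 + 4)*8) = -32806 - (-1)*√((72 + 6*7 + 12*(-4) - 4*7)² + ((2 + 4)*8)²)/8 = -32806 - (-1)*√((72 + 42 - 48 - 28)² + (6*8)²)/8 = -32806 - (-1)*√(38² + 48²)/8 = -32806 - (-1)*√(1444 + 2304)/8 = -32806 - (-1)*√3748/8 = -32806 - (-1)*2*√937/8 = -32806 - (-1)*√937/4 = -32806 + √937/4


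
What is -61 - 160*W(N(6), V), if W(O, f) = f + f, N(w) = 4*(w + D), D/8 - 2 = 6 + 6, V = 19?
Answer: -6141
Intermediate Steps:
D = 112 (D = 16 + 8*(6 + 6) = 16 + 8*12 = 16 + 96 = 112)
N(w) = 448 + 4*w (N(w) = 4*(w + 112) = 4*(112 + w) = 448 + 4*w)
W(O, f) = 2*f
-61 - 160*W(N(6), V) = -61 - 320*19 = -61 - 160*38 = -61 - 6080 = -6141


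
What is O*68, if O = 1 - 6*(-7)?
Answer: 2924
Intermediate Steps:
O = 43 (O = 1 + 42 = 43)
O*68 = 43*68 = 2924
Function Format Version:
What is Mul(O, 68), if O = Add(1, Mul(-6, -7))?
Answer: 2924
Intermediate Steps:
O = 43 (O = Add(1, 42) = 43)
Mul(O, 68) = Mul(43, 68) = 2924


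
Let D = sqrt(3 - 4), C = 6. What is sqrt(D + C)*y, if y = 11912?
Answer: 11912*sqrt(6 + I) ≈ 29279.0 + 2423.2*I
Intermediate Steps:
D = I (D = sqrt(-1) = I ≈ 1.0*I)
sqrt(D + C)*y = sqrt(I + 6)*11912 = sqrt(6 + I)*11912 = 11912*sqrt(6 + I)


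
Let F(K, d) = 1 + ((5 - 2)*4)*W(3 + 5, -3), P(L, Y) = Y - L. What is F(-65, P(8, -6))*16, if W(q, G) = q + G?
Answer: 976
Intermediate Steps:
W(q, G) = G + q
F(K, d) = 61 (F(K, d) = 1 + ((5 - 2)*4)*(-3 + (3 + 5)) = 1 + (3*4)*(-3 + 8) = 1 + 12*5 = 1 + 60 = 61)
F(-65, P(8, -6))*16 = 61*16 = 976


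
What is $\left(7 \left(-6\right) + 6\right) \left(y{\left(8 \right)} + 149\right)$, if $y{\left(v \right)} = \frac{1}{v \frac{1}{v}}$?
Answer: $-5400$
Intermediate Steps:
$y{\left(v \right)} = 1$ ($y{\left(v \right)} = 1^{-1} = 1$)
$\left(7 \left(-6\right) + 6\right) \left(y{\left(8 \right)} + 149\right) = \left(7 \left(-6\right) + 6\right) \left(1 + 149\right) = \left(-42 + 6\right) 150 = \left(-36\right) 150 = -5400$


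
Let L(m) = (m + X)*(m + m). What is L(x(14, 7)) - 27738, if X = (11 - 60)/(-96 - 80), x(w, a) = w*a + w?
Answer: -28464/11 ≈ -2587.6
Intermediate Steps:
x(w, a) = w + a*w (x(w, a) = a*w + w = w + a*w)
X = 49/176 (X = -49/(-176) = -49*(-1/176) = 49/176 ≈ 0.27841)
L(m) = 2*m*(49/176 + m) (L(m) = (m + 49/176)*(m + m) = (49/176 + m)*(2*m) = 2*m*(49/176 + m))
L(x(14, 7)) - 27738 = (14*(1 + 7))*(49 + 176*(14*(1 + 7)))/88 - 27738 = (14*8)*(49 + 176*(14*8))/88 - 27738 = (1/88)*112*(49 + 176*112) - 27738 = (1/88)*112*(49 + 19712) - 27738 = (1/88)*112*19761 - 27738 = 276654/11 - 27738 = -28464/11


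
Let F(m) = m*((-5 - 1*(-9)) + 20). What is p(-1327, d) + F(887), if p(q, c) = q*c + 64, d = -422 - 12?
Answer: 597270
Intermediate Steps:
d = -434
p(q, c) = 64 + c*q (p(q, c) = c*q + 64 = 64 + c*q)
F(m) = 24*m (F(m) = m*((-5 + 9) + 20) = m*(4 + 20) = m*24 = 24*m)
p(-1327, d) + F(887) = (64 - 434*(-1327)) + 24*887 = (64 + 575918) + 21288 = 575982 + 21288 = 597270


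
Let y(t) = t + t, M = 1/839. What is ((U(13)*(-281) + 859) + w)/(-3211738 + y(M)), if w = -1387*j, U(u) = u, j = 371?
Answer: 144691423/898216060 ≈ 0.16109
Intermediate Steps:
M = 1/839 ≈ 0.0011919
w = -514577 (w = -1387*371 = -514577)
y(t) = 2*t
((U(13)*(-281) + 859) + w)/(-3211738 + y(M)) = ((13*(-281) + 859) - 514577)/(-3211738 + 2*(1/839)) = ((-3653 + 859) - 514577)/(-3211738 + 2/839) = (-2794 - 514577)/(-2694648180/839) = -517371*(-839/2694648180) = 144691423/898216060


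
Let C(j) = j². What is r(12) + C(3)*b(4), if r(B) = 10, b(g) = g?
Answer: 46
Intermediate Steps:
r(12) + C(3)*b(4) = 10 + 3²*4 = 10 + 9*4 = 10 + 36 = 46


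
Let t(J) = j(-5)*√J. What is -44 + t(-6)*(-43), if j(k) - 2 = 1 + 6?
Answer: -44 - 387*I*√6 ≈ -44.0 - 947.95*I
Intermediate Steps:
j(k) = 9 (j(k) = 2 + (1 + 6) = 2 + 7 = 9)
t(J) = 9*√J
-44 + t(-6)*(-43) = -44 + (9*√(-6))*(-43) = -44 + (9*(I*√6))*(-43) = -44 + (9*I*√6)*(-43) = -44 - 387*I*√6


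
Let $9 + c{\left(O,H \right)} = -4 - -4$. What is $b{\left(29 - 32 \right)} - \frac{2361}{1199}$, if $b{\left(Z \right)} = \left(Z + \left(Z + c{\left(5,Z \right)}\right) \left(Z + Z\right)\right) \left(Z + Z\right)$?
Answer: $- \frac{498747}{1199} \approx -415.97$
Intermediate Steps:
$c{\left(O,H \right)} = -9$ ($c{\left(O,H \right)} = -9 - 0 = -9 + \left(-4 + 4\right) = -9 + 0 = -9$)
$b{\left(Z \right)} = 2 Z \left(Z + 2 Z \left(-9 + Z\right)\right)$ ($b{\left(Z \right)} = \left(Z + \left(Z - 9\right) \left(Z + Z\right)\right) \left(Z + Z\right) = \left(Z + \left(-9 + Z\right) 2 Z\right) 2 Z = \left(Z + 2 Z \left(-9 + Z\right)\right) 2 Z = 2 Z \left(Z + 2 Z \left(-9 + Z\right)\right)$)
$b{\left(29 - 32 \right)} - \frac{2361}{1199} = \left(29 - 32\right)^{2} \left(-34 + 4 \left(29 - 32\right)\right) - \frac{2361}{1199} = \left(-3\right)^{2} \left(-34 + 4 \left(-3\right)\right) - 2361 \cdot \frac{1}{1199} = 9 \left(-34 - 12\right) - \frac{2361}{1199} = 9 \left(-46\right) - \frac{2361}{1199} = -414 - \frac{2361}{1199} = - \frac{498747}{1199}$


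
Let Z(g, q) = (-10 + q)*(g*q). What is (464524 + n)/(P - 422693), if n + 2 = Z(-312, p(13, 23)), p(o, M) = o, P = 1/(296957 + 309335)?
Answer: -274258611368/256275384355 ≈ -1.0702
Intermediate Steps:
P = 1/606292 ≈ 1.6494e-6
Z(g, q) = g*q*(-10 + q)
n = -12170 (n = -2 - 312*13*(-10 + 13) = -2 - 312*13*3 = -2 - 12168 = -12170)
(464524 + n)/(P - 422693) = (464524 - 12170)/(1/606292 - 422693) = 452354/(-256275384355/606292) = 452354*(-606292/256275384355) = -274258611368/256275384355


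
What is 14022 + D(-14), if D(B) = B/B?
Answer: 14023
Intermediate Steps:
D(B) = 1
14022 + D(-14) = 14022 + 1 = 14023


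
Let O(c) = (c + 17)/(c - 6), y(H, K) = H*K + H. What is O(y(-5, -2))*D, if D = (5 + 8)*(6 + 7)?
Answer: -3718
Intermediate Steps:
y(H, K) = H + H*K
O(c) = (17 + c)/(-6 + c)
D = 169 (D = 13*13 = 169)
O(y(-5, -2))*D = ((17 - 5*(1 - 2))/(-6 - 5*(1 - 2)))*169 = ((17 - 5*(-1))/(-6 - 5*(-1)))*169 = ((17 + 5)/(-6 + 5))*169 = (22/(-1))*169 = -1*22*169 = -22*169 = -3718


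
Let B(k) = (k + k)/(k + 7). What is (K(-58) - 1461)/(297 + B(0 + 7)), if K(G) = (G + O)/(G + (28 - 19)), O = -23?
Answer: -35754/7301 ≈ -4.8971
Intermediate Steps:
B(k) = 2*k/(7 + k) (B(k) = (2*k)/(7 + k) = 2*k/(7 + k))
K(G) = (-23 + G)/(9 + G) (K(G) = (G - 23)/(G + (28 - 19)) = (-23 + G)/(G + 9) = (-23 + G)/(9 + G))
(K(-58) - 1461)/(297 + B(0 + 7)) = ((-23 - 58)/(9 - 58) - 1461)/(297 + 2*(0 + 7)/(7 + (0 + 7))) = (-81/(-49) - 1461)/(297 + 2*7/(7 + 7)) = (-1/49*(-81) - 1461)/(297 + 2*7/14) = (81/49 - 1461)/(297 + 2*7*(1/14)) = -71508/(49*(297 + 1)) = -71508/49/298 = -71508/49*1/298 = -35754/7301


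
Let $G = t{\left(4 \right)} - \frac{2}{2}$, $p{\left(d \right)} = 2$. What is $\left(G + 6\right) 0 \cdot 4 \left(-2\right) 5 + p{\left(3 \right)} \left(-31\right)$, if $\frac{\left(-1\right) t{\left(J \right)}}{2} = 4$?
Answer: $-62$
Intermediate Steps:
$t{\left(J \right)} = -8$ ($t{\left(J \right)} = \left(-2\right) 4 = -8$)
$G = -9$ ($G = -8 - \frac{2}{2} = -8 - 2 \cdot \frac{1}{2} = -8 - 1 = -9$)
$\left(G + 6\right) 0 \cdot 4 \left(-2\right) 5 + p{\left(3 \right)} \left(-31\right) = \left(-9 + 6\right) 0 \cdot 4 \left(-2\right) 5 + 2 \left(-31\right) = \left(-3\right) 0 \cdot 4 \left(-2\right) 5 - 62 = 0 \cdot 4 \left(-2\right) 5 - 62 = 0 \left(-2\right) 5 - 62 = 0 \cdot 5 - 62 = 0 - 62 = -62$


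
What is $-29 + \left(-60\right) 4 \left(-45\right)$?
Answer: $10771$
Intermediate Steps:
$-29 + \left(-60\right) 4 \left(-45\right) = -29 - -10800 = -29 + 10800 = 10771$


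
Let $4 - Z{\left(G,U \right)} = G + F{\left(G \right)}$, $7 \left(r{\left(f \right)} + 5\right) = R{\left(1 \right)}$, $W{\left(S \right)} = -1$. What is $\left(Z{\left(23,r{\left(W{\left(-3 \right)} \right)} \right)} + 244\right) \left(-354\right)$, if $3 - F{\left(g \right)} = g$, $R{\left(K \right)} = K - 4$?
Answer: $-86730$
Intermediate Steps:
$R{\left(K \right)} = -4 + K$
$r{\left(f \right)} = - \frac{38}{7}$ ($r{\left(f \right)} = -5 + \frac{-4 + 1}{7} = -5 + \frac{1}{7} \left(-3\right) = -5 - \frac{3}{7} = - \frac{38}{7}$)
$F{\left(g \right)} = 3 - g$
$Z{\left(G,U \right)} = 1$ ($Z{\left(G,U \right)} = 4 - \left(G - \left(-3 + G\right)\right) = 4 - 3 = 1$)
$\left(Z{\left(23,r{\left(W{\left(-3 \right)} \right)} \right)} + 244\right) \left(-354\right) = \left(1 + 244\right) \left(-354\right) = 245 \left(-354\right) = -86730$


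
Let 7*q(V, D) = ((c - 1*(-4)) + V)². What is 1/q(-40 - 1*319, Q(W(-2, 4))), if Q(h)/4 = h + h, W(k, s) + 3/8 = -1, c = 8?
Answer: 7/120409 ≈ 5.8135e-5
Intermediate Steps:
W(k, s) = -11/8 (W(k, s) = -3/8 - 1 = -11/8)
Q(h) = 8*h (Q(h) = 4*(h + h) = 4*(2*h) = 8*h)
q(V, D) = (12 + V)²/7 (q(V, D) = ((8 - 1*(-4)) + V)²/7 = ((8 + 4) + V)²/7 = (12 + V)²/7)
1/q(-40 - 1*319, Q(W(-2, 4))) = 1/((12 + (-40 - 1*319))²/7) = 1/((12 + (-40 - 319))²/7) = 1/((12 - 359)²/7) = 1/((⅐)*(-347)²) = 1/((⅐)*120409) = 1/(120409/7) = 7/120409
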